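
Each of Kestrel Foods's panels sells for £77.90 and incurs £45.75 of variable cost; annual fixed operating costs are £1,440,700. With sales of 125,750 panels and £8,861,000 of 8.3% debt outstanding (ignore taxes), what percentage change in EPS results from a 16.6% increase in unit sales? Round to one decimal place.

+36.0%

Total contribution margin = 125,750 × £32.15 = £4,042,862.50.
EBIT = £4,042,862.50 − £1,440,700 = £2,602,162.50.
Interest = £735,463.00, so EBIT − I = £1,866,699.50.
Degree of combined leverage = contribution ÷ (EBIT − I) = £4,042,862.50 ÷ £1,866,699.50 = 2.1658.
EPS therefore changes by 2.1658 × (+16.6%) = +36.0%.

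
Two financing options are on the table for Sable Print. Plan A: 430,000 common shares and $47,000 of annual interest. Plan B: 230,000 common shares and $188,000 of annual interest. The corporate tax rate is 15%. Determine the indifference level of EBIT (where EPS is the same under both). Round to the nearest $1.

At indifference, (EBIT − 47,000)(1 − t)/430,000 = (EBIT − 188,000)(1 − t)/230,000.
Cancelling (1 − t) and cross-multiplying: 230,000·(EBIT − 47,000) = 430,000·(EBIT − 188,000).
EBIT × (430,000 − 230,000) = 188,000 × 430,000 − 47,000 × 230,000 = 70,030,000,000, so EBIT = 70,030,000,000 ÷ 200,000 = 350,150.00.

$350,150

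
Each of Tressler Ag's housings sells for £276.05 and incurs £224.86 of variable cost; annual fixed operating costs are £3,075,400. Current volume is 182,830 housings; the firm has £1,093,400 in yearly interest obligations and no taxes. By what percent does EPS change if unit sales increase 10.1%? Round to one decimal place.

+18.2%

Contribution at this volume is 182,830 × £51.19 = £9,359,067.70.
Operating income = contribution − fixed costs = £9,359,067.70 − £3,075,400 = £6,283,667.70.
Interest = £1,093,400.00, so EBIT − I = £5,190,267.70.
Degree of combined leverage = contribution ÷ (EBIT − I) = £9,359,067.70 ÷ £5,190,267.70 = 1.8032.
EPS therefore changes by 1.8032 × (+10.1%) = +18.2%.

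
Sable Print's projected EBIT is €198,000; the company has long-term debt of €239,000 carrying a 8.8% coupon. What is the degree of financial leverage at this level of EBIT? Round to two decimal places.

Interest = €21,032.00.
Degree of financial leverage = EBIT / (EBIT − interest) = €198,000 / €176,968.00 = 1.1188.

1.12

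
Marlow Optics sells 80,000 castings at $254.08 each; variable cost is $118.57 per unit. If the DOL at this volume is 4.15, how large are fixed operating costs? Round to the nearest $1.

$8,228,559

At 80,000 units, contribution = 80,000 × $135.51 = $10,840,800.00.
Since DOL = CM ÷ EBIT, EBIT = $10,840,800.00 ÷ 4.15 = $2,612,240.96.
Fixed costs = CM − EBIT = $10,840,800.00 − $2,612,240.96 = $8,228,559.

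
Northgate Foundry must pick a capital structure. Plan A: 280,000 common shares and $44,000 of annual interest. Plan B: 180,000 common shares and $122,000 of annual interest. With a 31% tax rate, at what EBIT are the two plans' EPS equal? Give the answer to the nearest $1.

$262,400

At indifference, (EBIT − 44,000)(1 − t)/280,000 = (EBIT − 122,000)(1 − t)/180,000.
Cancelling (1 − t) and cross-multiplying: 180,000·(EBIT − 44,000) = 280,000·(EBIT − 122,000).
Solving, EBIT = (122,000·280,000 − 44,000·180,000) / (280,000 − 180,000) = 26,240,000,000 / 100,000 = 262,400.00.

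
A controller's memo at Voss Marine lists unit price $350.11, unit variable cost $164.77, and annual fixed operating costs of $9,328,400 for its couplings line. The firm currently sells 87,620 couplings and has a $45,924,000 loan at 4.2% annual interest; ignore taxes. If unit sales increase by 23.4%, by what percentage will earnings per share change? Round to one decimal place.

Total contribution margin = 87,620 × $185.34 = $16,239,490.80.
EBIT = $16,239,490.80 − $9,328,400 = $6,911,090.80.
Interest = $1,928,808.00, so EBIT − I = $4,982,282.80.
Degree of combined leverage = contribution ÷ (EBIT − I) = $16,239,490.80 ÷ $4,982,282.80 = 3.2594.
%ΔEPS = DCL × %ΔSales = 3.2594 × +23.4% = +76.3%.

+76.3%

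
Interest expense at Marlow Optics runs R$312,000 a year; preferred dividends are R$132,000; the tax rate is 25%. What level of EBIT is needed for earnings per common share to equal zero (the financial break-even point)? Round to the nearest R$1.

Preferred dividends are paid after tax, so their pre-tax equivalent is R$132,000 ÷ (1 − 0.25) = R$176,000.00.
Financial break-even EBIT = interest + D_p ÷ (1 − t) = R$312,000 + R$176,000.00 = R$488,000.00.

R$488,000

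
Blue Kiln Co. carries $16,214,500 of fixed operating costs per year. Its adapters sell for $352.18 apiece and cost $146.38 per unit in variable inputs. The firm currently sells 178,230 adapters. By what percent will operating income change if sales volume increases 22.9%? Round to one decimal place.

Total contribution margin = 178,230 × $205.80 = $36,679,734.00.
EBIT = $36,679,734.00 − $16,214,500 = $20,465,234.00.
DOL = contribution ÷ EBIT = $36,679,734.00 ÷ $20,465,234.00 = 1.7923.
%ΔEBIT = DOL × %ΔSales = 1.7923 × +22.9% = +41.0%.

+41.0%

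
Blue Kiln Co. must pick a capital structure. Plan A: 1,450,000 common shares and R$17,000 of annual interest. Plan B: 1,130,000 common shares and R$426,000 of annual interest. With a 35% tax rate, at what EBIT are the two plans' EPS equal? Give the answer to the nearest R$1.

Set EPS_A = EPS_B: (EBIT − R$17,000)(1 − 0.35) ÷ 1,450,000 = (EBIT − R$426,000)(1 − 0.35) ÷ 1,130,000.
Cancelling (1 − t) and cross-multiplying: 1,130,000·(EBIT − 17,000) = 1,450,000·(EBIT − 426,000).
EBIT × (1,450,000 − 1,130,000) = 426,000 × 1,450,000 − 17,000 × 1,130,000 = 598,490,000,000, so EBIT = 598,490,000,000 ÷ 320,000 = 1,870,281.25.

R$1,870,281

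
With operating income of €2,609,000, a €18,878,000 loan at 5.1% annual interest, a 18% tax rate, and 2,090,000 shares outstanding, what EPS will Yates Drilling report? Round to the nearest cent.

€0.65

Interest = €962,778.00, so EBT = €2,609,000 − €962,778.00 = €1,646,222.00.
Net income = €1,646,222.00 × (1 − 0.18) = €1,349,902.04.
Per share: €1,349,902.04 / 2,090,000 shares = €0.65.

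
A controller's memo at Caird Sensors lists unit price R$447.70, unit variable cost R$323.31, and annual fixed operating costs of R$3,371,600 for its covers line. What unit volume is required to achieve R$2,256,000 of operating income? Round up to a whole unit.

45,242 covers

Contribution margin per unit = R$447.70 − R$323.31 = R$124.39.
Required volume = (fixed costs + target profit) ÷ CM = (R$3,371,600 + R$2,256,000) ÷ R$124.39 = 45,241.58, so 45,242 covers.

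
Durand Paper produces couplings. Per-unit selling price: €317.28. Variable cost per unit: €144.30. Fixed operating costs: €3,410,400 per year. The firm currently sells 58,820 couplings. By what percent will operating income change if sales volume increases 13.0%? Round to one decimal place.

+19.6%

Total contribution margin = 58,820 × €172.98 = €10,174,683.60.
EBIT = €10,174,683.60 − €3,410,400 = €6,764,283.60.
So DOL = total CM / EBIT = €10,174,683.60 / €6,764,283.60 = 1.5042.
Operating income changes by 1.5042 × +13.0% = +19.6%.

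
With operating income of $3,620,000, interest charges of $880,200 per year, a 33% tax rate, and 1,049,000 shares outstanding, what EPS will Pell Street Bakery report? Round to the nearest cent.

Pre-tax income = $3,620,000 − $880,200.00 = $2,739,800.00.
After tax at 33%: net income = $2,739,800.00 × 0.67 = $1,835,666.00.
Per share: $1,835,666.00 / 1,049,000 shares = $1.75.

$1.75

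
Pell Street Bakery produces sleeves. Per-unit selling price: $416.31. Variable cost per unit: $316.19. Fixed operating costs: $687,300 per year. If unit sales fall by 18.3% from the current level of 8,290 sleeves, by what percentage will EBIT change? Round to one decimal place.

-106.4%

Contribution at this volume is 8,290 × $100.12 = $829,994.80.
Operating income = contribution − fixed costs = $829,994.80 − $687,300 = $142,694.80.
Degree of operating leverage = $829,994.80 / $142,694.80 = 5.8166.
Operating income changes by 5.8166 × -18.3% = -106.4%.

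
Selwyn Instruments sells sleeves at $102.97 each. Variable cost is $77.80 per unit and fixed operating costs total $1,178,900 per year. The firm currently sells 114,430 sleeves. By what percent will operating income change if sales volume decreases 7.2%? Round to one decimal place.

At 114,430 units, contribution = 114,430 × $25.17 = $2,880,203.10.
Operating income = contribution − fixed costs = $2,880,203.10 − $1,178,900 = $1,701,303.10.
DOL = contribution ÷ EBIT = $2,880,203.10 ÷ $1,701,303.10 = 1.6929.
So EBIT moves 1.6929 × (-7.2%) = -12.2%.

-12.2%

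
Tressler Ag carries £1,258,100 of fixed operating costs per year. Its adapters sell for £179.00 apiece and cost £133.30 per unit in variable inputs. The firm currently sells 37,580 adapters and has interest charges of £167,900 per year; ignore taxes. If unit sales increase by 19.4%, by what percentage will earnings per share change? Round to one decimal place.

+114.3%

At 37,580 units, contribution = 37,580 × £45.70 = £1,717,406.00.
EBIT = £1,717,406.00 − £1,258,100 = £459,306.00.
After interest of £167,900.00, pre-tax earnings = £291,406.00.
Degree of combined leverage = contribution ÷ (EBIT − I) = £1,717,406.00 ÷ £291,406.00 = 5.8935.
EPS therefore changes by 5.8935 × (+19.4%) = +114.3%.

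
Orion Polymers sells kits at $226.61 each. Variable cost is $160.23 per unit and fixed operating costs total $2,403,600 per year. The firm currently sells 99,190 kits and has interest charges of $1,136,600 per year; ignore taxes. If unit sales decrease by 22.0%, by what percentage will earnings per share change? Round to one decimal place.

-47.6%

Contribution at this volume is 99,190 × $66.38 = $6,584,232.20.
EBIT = $6,584,232.20 − $2,403,600 = $4,180,632.20.
After interest of $1,136,600.00, pre-tax earnings = $3,044,032.20.
Degree of combined leverage = contribution ÷ (EBIT − I) = $6,584,232.20 ÷ $3,044,032.20 = 2.1630.
%ΔEPS = DCL × %ΔSales = 2.1630 × -22.0% = -47.6%.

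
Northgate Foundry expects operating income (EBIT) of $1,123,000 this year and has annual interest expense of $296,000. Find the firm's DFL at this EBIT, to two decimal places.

1.36

Annual interest charges come to $296,000.00.
Degree of financial leverage = EBIT / (EBIT − interest) = $1,123,000 / $827,000.00 = 1.3579.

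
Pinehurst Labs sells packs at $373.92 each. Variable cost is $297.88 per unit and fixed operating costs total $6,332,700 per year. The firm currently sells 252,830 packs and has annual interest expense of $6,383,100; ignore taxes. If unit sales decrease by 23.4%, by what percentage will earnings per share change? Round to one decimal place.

Total contribution margin = 252,830 × $76.04 = $19,225,193.20.
Operating income = contribution − fixed costs = $19,225,193.20 − $6,332,700 = $12,892,493.20.
Interest = $6,383,100.00, so EBIT − I = $6,509,393.20.
Degree of combined leverage = contribution ÷ (EBIT − I) = $19,225,193.20 ÷ $6,509,393.20 = 2.9535.
%ΔEPS = DCL × %ΔSales = 2.9535 × -23.4% = -69.1%.

-69.1%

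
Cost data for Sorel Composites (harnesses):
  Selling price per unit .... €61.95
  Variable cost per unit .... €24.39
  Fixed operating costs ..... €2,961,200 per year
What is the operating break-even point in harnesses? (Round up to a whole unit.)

78,840 harnesses

Each unit contributes €61.95 − €24.39 = €37.56.
Units to break even: €2,961,200 ÷ €37.56 = 78,839.19, rounded up to 78,840.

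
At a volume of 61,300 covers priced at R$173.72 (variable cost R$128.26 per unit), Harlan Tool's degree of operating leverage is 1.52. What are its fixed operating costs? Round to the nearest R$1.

Contribution at this volume is 61,300 × R$45.46 = R$2,786,698.00.
DOL = contribution / EBIT, so EBIT = R$2,786,698.00 / 1.52 = R$1,833,353.95.
And FC = contribution − EBIT = R$2,786,698.00 − R$1,833,353.95 = R$953,344.

R$953,344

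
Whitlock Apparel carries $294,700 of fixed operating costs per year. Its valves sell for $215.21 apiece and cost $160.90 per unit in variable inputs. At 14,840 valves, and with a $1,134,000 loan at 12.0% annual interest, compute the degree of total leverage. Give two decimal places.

2.15

At 14,840 units, contribution = 14,840 × $54.31 = $805,960.40.
Subtracting fixed costs: EBIT = $805,960.40 − $294,700 = $511,260.40. Interest = $136,080.00.
DOL = $805,960.40 ÷ $511,260.40 = 1.5764; DFL = $511,260.40 ÷ $375,180.40 = 1.3627.
Combined leverage = 1.5764 × 1.3627 = 2.1482.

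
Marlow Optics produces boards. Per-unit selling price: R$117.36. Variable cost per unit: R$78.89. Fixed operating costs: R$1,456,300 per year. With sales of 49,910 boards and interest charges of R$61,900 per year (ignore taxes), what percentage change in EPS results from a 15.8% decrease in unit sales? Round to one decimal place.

-75.5%

At 49,910 units, contribution = 49,910 × R$38.47 = R$1,920,037.70.
EBIT = R$1,920,037.70 − R$1,456,300 = R$463,737.70.
After interest of R$61,900.00, pre-tax earnings = R$401,837.70.
Degree of combined leverage = contribution ÷ (EBIT − I) = R$1,920,037.70 ÷ R$401,837.70 = 4.7781.
EPS therefore changes by 4.7781 × (-15.8%) = -75.5%.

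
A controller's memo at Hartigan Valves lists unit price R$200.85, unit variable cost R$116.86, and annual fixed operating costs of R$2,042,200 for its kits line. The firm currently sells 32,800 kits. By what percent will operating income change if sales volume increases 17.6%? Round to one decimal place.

+68.0%

Contribution at this volume is 32,800 × R$83.99 = R$2,754,872.00.
EBIT = R$2,754,872.00 − R$2,042,200 = R$712,672.00.
So DOL = total CM / EBIT = R$2,754,872.00 / R$712,672.00 = 3.8656.
So EBIT moves 3.8656 × (+17.6%) = +68.0%.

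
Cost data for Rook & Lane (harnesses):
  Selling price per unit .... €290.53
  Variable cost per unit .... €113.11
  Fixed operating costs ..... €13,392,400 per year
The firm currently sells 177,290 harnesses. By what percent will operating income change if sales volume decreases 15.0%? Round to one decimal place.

At 177,290 units, contribution = 177,290 × €177.42 = €31,454,791.80.
Subtracting fixed costs: EBIT = €31,454,791.80 − €13,392,400 = €18,062,391.80.
So DOL = total CM / EBIT = €31,454,791.80 / €18,062,391.80 = 1.7415.
So EBIT moves 1.7415 × (-15.0%) = -26.1%.

-26.1%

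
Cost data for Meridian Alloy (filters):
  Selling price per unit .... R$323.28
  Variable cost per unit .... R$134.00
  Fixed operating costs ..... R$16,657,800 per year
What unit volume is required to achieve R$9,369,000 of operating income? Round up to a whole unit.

137,505 filters

Contribution margin per unit = R$323.28 − R$134.00 = R$189.28.
Units = (FC + target) / CM = (R$16,657,800 + R$9,369,000) / R$189.28 = 137,504.23, so 137,505 filters.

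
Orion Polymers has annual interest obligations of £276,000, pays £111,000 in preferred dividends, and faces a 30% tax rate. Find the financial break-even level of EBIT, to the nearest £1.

£434,571

Grossing the preferred dividend up to pre-tax terms: £111,000 / (1 − 0.30) = £158,571.43.
EPS = 0 when EBIT covers interest plus the pre-tax preferred burden: £276,000 + £158,571.43 = £434,571.43.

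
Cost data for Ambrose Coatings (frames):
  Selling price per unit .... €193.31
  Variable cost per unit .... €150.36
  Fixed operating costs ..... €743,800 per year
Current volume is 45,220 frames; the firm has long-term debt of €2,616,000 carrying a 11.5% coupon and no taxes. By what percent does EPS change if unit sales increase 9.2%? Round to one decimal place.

+19.9%

Total contribution margin = 45,220 × €42.95 = €1,942,199.00.
Subtracting fixed costs: EBIT = €1,942,199.00 − €743,800 = €1,198,399.00.
Interest = €300,840.00, so EBIT − I = €897,559.00.
Degree of combined leverage = contribution ÷ (EBIT − I) = €1,942,199.00 ÷ €897,559.00 = 2.1639.
EPS therefore changes by 2.1639 × (+9.2%) = +19.9%.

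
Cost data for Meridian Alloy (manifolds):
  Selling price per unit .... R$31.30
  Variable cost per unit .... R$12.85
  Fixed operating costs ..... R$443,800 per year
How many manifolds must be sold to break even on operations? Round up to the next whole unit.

Unit CM = price − variable cost = R$31.30 − R$12.85 = R$18.45.
Break-even volume = fixed costs ÷ CM per unit = R$443,800 ÷ R$18.45 = 24,054.20, so 24,055 manifolds.

24,055 manifolds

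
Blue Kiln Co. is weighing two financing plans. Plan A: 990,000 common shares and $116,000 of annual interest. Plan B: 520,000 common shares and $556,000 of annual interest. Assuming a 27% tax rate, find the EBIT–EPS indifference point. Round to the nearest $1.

$1,042,809

At indifference, (EBIT − 116,000)(1 − t)/990,000 = (EBIT − 556,000)(1 − t)/520,000.
The (1 − t) factor cancels: (EBIT − 116,000) × 520,000 = (EBIT − 556,000) × 990,000.
Solving, EBIT = (556,000·990,000 − 116,000·520,000) / (990,000 − 520,000) = 490,120,000,000 / 470,000 = 1,042,808.51.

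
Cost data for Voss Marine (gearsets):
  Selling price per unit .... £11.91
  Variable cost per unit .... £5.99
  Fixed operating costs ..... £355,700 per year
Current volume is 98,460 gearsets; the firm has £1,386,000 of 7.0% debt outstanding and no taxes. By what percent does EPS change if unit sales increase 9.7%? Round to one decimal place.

Total contribution margin = 98,460 × £5.92 = £582,883.20.
Operating income = contribution − fixed costs = £582,883.20 − £355,700 = £227,183.20.
Interest = £97,020.00, so EBIT − I = £130,163.20.
DCL = total CM / (EBIT − I) = £582,883.20 / £130,163.20 = 4.4781.
EPS therefore changes by 4.4781 × (+9.7%) = +43.4%.

+43.4%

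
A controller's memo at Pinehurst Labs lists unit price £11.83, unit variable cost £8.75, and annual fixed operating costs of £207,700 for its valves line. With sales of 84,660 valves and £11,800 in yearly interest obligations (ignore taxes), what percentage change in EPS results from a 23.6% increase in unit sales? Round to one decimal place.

+149.2%

Total contribution margin = 84,660 × £3.08 = £260,752.80.
EBIT = £260,752.80 − £207,700 = £53,052.80.
After interest of £11,800.00, pre-tax earnings = £41,252.80.
Degree of combined leverage = contribution ÷ (EBIT − I) = £260,752.80 ÷ £41,252.80 = 6.3209.
%ΔEPS = DCL × %ΔSales = 6.3209 × +23.6% = +149.2%.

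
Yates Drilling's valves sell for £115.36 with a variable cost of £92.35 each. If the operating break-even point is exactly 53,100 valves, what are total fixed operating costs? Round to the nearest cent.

Unit CM = price − variable cost = £115.36 − £92.35 = £23.01.
Since BE = FC / CM, FC = 53,100 × £23.01 = £1,221,831.00.

£1,221,831.00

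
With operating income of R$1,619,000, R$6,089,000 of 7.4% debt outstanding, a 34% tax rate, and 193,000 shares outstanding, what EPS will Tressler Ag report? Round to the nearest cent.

Pre-tax income = R$1,619,000 − R$450,586.00 = R$1,168,414.00.
Net income = R$1,168,414.00 × (1 − 0.34) = R$771,153.24.
Per share: R$771,153.24 / 193,000 shares = R$4.00.

R$4.00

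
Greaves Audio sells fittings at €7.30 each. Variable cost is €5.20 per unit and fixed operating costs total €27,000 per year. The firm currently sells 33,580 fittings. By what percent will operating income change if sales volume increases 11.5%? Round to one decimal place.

+18.6%

Total contribution margin = 33,580 × €2.10 = €70,518.00.
EBIT = €70,518.00 − €27,000 = €43,518.00.
DOL = contribution ÷ EBIT = €70,518.00 ÷ €43,518.00 = 1.6204.
So EBIT moves 1.6204 × (+11.5%) = +18.6%.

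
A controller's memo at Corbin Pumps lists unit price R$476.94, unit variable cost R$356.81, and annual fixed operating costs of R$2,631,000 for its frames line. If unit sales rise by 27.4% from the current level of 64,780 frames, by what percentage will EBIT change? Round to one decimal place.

Contribution at this volume is 64,780 × R$120.13 = R$7,782,021.40.
Subtracting fixed costs: EBIT = R$7,782,021.40 − R$2,631,000 = R$5,151,021.40.
Degree of operating leverage = R$7,782,021.40 / R$5,151,021.40 = 1.5108.
Operating income changes by 1.5108 × +27.4% = +41.4%.

+41.4%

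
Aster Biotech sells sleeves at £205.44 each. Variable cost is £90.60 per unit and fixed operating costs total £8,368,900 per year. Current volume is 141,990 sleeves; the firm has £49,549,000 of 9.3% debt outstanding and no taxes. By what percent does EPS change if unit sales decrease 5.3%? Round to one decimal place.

At 141,990 units, contribution = 141,990 × £114.84 = £16,306,131.60.
Operating income = contribution − fixed costs = £16,306,131.60 − £8,368,900 = £7,937,231.60.
After interest of £4,608,057.00, pre-tax earnings = £3,329,174.60.
DCL = total CM / (EBIT − I) = £16,306,131.60 / £3,329,174.60 = 4.8980.
EPS therefore changes by 4.8980 × (-5.3%) = -26.0%.

-26.0%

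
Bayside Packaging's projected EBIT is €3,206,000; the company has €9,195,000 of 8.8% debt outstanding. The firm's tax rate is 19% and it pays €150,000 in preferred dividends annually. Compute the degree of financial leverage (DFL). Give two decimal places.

1.45

Annual interest charges come to €809,160.00.
Preferred dividends grossed up pre-tax: €150,000 / (1 − 0.19) = €185,185.19.
DFL = EBIT ÷ [EBIT − I − D_p/(1−t)] = €3,206,000 ÷ [€3,206,000 − €809,160.00 − €185,185.19] = €3,206,000 ÷ €2,211,654.81 = 1.4496.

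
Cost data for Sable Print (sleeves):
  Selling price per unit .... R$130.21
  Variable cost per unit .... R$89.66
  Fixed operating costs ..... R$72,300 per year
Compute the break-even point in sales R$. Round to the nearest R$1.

R$232,162

Contribution margin per unit = R$130.21 − R$89.66 = R$40.55, a CM ratio of R$40.55 ÷ R$130.21 = 0.3114.
Break-even sales = FC ÷ CM ratio = R$72,300 × R$130.21 / R$40.55 = R$232,162.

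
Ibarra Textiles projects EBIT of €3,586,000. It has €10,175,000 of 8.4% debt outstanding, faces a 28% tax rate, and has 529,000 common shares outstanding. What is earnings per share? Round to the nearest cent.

Interest = €854,700.00, so EBT = €3,586,000 − €854,700.00 = €2,731,300.00.
After tax at 28%: net income = €2,731,300.00 × 0.72 = €1,966,536.00.
EPS = €1,966,536.00 ÷ 529,000 = €3.72.

€3.72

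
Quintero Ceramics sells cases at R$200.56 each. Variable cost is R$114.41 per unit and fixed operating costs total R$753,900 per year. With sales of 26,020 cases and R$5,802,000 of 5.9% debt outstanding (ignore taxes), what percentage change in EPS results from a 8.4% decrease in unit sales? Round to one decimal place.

-16.4%

Total contribution margin = 26,020 × R$86.15 = R$2,241,623.00.
Subtracting fixed costs: EBIT = R$2,241,623.00 − R$753,900 = R$1,487,723.00.
Interest = R$342,318.00, so EBIT − I = R$1,145,405.00.
DCL = total CM / (EBIT − I) = R$2,241,623.00 / R$1,145,405.00 = 1.9571.
EPS therefore changes by 1.9571 × (-8.4%) = -16.4%.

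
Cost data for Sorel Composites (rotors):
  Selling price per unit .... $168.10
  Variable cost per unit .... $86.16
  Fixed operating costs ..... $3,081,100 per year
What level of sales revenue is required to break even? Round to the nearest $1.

Contribution margin per unit = $168.10 − $86.16 = $81.94, a CM ratio of $81.94 ÷ $168.10 = 0.4874.
Break-even sales = FC ÷ CM ratio = $3,081,100 × $168.10 / $81.94 = $6,320,880.

$6,320,880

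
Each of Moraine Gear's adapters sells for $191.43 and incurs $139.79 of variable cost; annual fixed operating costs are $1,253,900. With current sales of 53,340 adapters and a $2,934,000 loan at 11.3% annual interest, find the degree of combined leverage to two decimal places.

At 53,340 units, contribution = 53,340 × $51.64 = $2,754,477.60.
EBIT = $2,754,477.60 − $1,253,900 = $1,500,577.60. Interest = $331,542.00, so EBIT − I = $1,169,035.60.
DCL = contribution ÷ (EBIT − I) = $2,754,477.60 ÷ $1,169,035.60 = 2.3562.

2.36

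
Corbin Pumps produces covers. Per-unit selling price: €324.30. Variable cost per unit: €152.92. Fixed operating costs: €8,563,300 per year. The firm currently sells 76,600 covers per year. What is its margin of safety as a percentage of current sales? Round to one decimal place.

Unit CM = price − variable cost = €324.30 − €152.92 = €171.38. Break-even units = €8,563,300 ÷ €171.38 = 49,966.74; break-even revenue = 49,966.74 × €324.30 = €16,204,213.97.
Actual sales revenue = 76,600 × €324.30 = €24,841,380.00.
Margin of safety = (€24,841,380.00 − €16,204,213.97) ÷ €24,841,380.00 = 34.8%.

34.8%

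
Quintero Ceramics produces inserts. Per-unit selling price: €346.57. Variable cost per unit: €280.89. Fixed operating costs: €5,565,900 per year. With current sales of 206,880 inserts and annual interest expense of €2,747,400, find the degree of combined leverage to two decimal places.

Total contribution margin = 206,880 × €65.68 = €13,587,878.40.
Subtracting fixed costs: EBIT = €13,587,878.40 − €5,565,900 = €8,021,978.40. Interest = €2,747,400.00.
DOL = €13,587,878.40 ÷ €8,021,978.40 = 1.6938; DFL = €8,021,978.40 ÷ €5,274,578.40 = 1.5209.
Combined leverage = 1.6938 × 1.5209 = 2.5761.

2.58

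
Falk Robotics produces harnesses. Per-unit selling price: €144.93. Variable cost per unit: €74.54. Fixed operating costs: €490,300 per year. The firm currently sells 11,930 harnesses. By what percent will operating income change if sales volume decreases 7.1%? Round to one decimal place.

-17.1%

At 11,930 units, contribution = 11,930 × €70.39 = €839,752.70.
Operating income = contribution − fixed costs = €839,752.70 − €490,300 = €349,452.70.
Degree of operating leverage = €839,752.70 / €349,452.70 = 2.4031.
%ΔEBIT = DOL × %ΔSales = 2.4031 × -7.1% = -17.1%.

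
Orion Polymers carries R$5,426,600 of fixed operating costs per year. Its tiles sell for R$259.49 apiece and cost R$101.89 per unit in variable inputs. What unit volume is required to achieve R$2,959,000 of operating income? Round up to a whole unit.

Unit CM = price − variable cost = R$259.49 − R$101.89 = R$157.60.
Units = (FC + target) / CM = (R$5,426,600 + R$2,959,000) / R$157.60 = 53,208.12, so 53,209 tiles.

53,209 tiles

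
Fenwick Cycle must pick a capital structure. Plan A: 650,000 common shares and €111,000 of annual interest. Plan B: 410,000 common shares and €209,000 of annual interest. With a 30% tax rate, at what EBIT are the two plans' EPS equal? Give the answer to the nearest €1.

At indifference, (EBIT − 111,000)(1 − t)/650,000 = (EBIT − 209,000)(1 − t)/410,000.
Cancelling (1 − t) and cross-multiplying: 410,000·(EBIT − 111,000) = 650,000·(EBIT − 209,000).
EBIT × (650,000 − 410,000) = 209,000 × 650,000 − 111,000 × 410,000 = 90,340,000,000, so EBIT = 90,340,000,000 ÷ 240,000 = 376,416.67.

€376,417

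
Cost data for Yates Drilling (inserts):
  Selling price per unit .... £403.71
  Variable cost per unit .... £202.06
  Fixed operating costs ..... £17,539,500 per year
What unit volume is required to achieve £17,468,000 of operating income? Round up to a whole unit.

173,606 inserts

Each unit contributes £403.71 − £202.06 = £201.65.
Need Q such that Q × £201.65 − £17,539,500 = £17,468,000, i.e. Q = £35,007,500 / £201.65 = 173,605.26 → 173,606.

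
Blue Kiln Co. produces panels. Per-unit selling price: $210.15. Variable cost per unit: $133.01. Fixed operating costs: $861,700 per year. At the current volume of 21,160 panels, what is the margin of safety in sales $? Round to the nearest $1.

$2,099,273

Contribution margin per unit = $210.15 − $133.01 = $77.14. Break-even units = $861,700 ÷ $77.14 = 11,170.60; break-even revenue = 11,170.60 × $210.15 = $2,347,501.36.
Current sales = 21,160 × $210.15 = $4,446,774.00.
Margin of safety = $4,446,774.00 − $2,347,501.36 = $2,099,273.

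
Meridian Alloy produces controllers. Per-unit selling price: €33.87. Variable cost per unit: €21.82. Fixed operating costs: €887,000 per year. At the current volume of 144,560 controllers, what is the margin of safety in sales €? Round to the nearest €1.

€2,403,078

Contribution margin per unit = €33.87 − €21.82 = €12.05. Break-even units = €887,000 ÷ €12.05 = 73,609.96; break-even revenue = 73,609.96 × €33.87 = €2,493,169.29.
Current sales = 144,560 × €33.87 = €4,896,247.20.
Margin of safety = €4,896,247.20 − €2,493,169.29 = €2,403,078.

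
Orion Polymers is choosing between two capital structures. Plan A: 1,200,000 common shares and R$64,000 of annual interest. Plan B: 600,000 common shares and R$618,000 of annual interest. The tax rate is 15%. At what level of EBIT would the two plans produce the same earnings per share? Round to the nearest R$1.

R$1,172,000

Set EPS_A = EPS_B: (EBIT − R$64,000)(1 − 0.15) ÷ 1,200,000 = (EBIT − R$618,000)(1 − 0.15) ÷ 600,000.
Cancelling (1 − t) and cross-multiplying: 600,000·(EBIT − 64,000) = 1,200,000·(EBIT − 618,000).
Solving, EBIT = (618,000·1,200,000 − 64,000·600,000) / (1,200,000 − 600,000) = 703,200,000,000 / 600,000 = 1,172,000.00.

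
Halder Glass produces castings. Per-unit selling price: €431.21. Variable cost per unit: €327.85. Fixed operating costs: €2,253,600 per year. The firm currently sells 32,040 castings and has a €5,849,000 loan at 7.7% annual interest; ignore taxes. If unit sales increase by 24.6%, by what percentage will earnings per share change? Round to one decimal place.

+134.1%

At 32,040 units, contribution = 32,040 × €103.36 = €3,311,654.40.
Subtracting fixed costs: EBIT = €3,311,654.40 − €2,253,600 = €1,058,054.40.
Interest = €450,373.00, so EBIT − I = €607,681.40.
DCL = total CM / (EBIT − I) = €3,311,654.40 / €607,681.40 = 5.4497.
EPS therefore changes by 5.4497 × (+24.6%) = +134.1%.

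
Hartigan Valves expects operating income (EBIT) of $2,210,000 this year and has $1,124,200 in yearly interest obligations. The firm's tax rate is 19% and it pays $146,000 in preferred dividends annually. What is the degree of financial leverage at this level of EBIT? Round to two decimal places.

Interest = $1,124,200.00.
Preferred dividends grossed up pre-tax: $146,000 / (1 − 0.19) = $180,246.91.
DFL = EBIT ÷ [EBIT − I − D_p/(1−t)] = $2,210,000 ÷ [$2,210,000 − $1,124,200.00 − $180,246.91] = $2,210,000 ÷ $905,553.09 = 2.4405.

2.44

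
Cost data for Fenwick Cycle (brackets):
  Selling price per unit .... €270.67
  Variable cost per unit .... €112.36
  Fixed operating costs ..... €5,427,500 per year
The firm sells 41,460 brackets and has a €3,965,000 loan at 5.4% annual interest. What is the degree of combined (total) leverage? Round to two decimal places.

7.12

At 41,460 units, contribution = 41,460 × €158.31 = €6,563,532.60.
EBIT = €6,563,532.60 − €5,427,500 = €1,136,032.60. Interest = €214,110.00, so EBIT − I = €921,922.60.
Degree of total leverage = total CM / (EBIT − interest) = €6,563,532.60 / €921,922.60 = 7.1194.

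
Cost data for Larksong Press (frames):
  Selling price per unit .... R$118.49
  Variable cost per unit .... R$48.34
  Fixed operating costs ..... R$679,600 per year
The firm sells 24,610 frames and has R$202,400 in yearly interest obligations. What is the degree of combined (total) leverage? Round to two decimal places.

2.04

At 24,610 units, contribution = 24,610 × R$70.15 = R$1,726,391.50.
Operating income = contribution − fixed costs = R$1,726,391.50 − R$679,600 = R$1,046,791.50. Interest = R$202,400.00.
DOL = R$1,726,391.50 ÷ R$1,046,791.50 = 1.6492; DFL = R$1,046,791.50 ÷ R$844,391.50 = 1.2397.
DCL = DOL × DFL = 1.6492 × 1.2397 = 2.0445.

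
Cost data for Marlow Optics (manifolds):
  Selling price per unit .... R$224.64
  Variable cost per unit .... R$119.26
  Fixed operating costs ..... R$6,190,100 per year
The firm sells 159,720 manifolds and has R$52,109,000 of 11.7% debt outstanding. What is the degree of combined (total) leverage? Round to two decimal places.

At 159,720 units, contribution = 159,720 × R$105.38 = R$16,831,293.60.
Operating income = contribution − fixed costs = R$16,831,293.60 − R$6,190,100 = R$10,641,193.60. Interest = R$6,096,753.00.
DOL = R$16,831,293.60 ÷ R$10,641,193.60 = 1.5817; DFL = R$10,641,193.60 ÷ R$4,544,440.60 = 2.3416.
DCL = DOL × DFL = 1.5817 × 2.3416 = 3.7037.

3.70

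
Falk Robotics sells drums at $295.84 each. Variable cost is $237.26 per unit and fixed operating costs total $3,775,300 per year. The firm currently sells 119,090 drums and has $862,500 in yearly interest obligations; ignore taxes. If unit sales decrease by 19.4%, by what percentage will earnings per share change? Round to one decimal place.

Contribution at this volume is 119,090 × $58.58 = $6,976,292.20.
Operating income = contribution − fixed costs = $6,976,292.20 − $3,775,300 = $3,200,992.20.
After interest of $862,500.00, pre-tax earnings = $2,338,492.20.
DCL = total CM / (EBIT − I) = $6,976,292.20 / $2,338,492.20 = 2.9832.
%ΔEPS = DCL × %ΔSales = 2.9832 × -19.4% = -57.9%.

-57.9%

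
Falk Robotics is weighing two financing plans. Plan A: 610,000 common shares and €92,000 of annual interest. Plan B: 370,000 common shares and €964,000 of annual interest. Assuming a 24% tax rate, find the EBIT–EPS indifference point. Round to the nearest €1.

€2,308,333

At indifference, (EBIT − 92,000)(1 − t)/610,000 = (EBIT − 964,000)(1 − t)/370,000.
Cancelling (1 − t) and cross-multiplying: 370,000·(EBIT − 92,000) = 610,000·(EBIT − 964,000).
EBIT × (610,000 − 370,000) = 964,000 × 610,000 − 92,000 × 370,000 = 554,000,000,000, so EBIT = 554,000,000,000 ÷ 240,000 = 2,308,333.33.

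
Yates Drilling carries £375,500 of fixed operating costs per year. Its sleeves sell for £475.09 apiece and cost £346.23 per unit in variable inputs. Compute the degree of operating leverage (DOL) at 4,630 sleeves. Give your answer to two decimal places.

2.70

Total contribution margin = 4,630 × £128.86 = £596,621.80.
Subtracting fixed costs: EBIT = £596,621.80 − £375,500 = £221,121.80.
So DOL = total CM / EBIT = £596,621.80 / £221,121.80 = 2.6982.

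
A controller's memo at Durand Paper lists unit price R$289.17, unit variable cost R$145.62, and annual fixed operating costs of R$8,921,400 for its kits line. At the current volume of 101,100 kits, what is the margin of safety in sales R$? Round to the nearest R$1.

Unit CM = price − variable cost = R$289.17 − R$145.62 = R$143.55. Break-even units = R$8,921,400 ÷ R$143.55 = 62,148.38; break-even revenue = 62,148.38 × R$289.17 = R$17,971,447.15.
Actual sales revenue = 101,100 × R$289.17 = R$29,235,087.00.
Margin of safety = R$29,235,087.00 − R$17,971,447.15 = R$11,263,640.

R$11,263,640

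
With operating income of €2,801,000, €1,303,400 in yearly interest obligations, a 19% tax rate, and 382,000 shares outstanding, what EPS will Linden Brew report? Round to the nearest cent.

Pre-tax income = €2,801,000 − €1,303,400.00 = €1,497,600.00.
After tax at 19%: net income = €1,497,600.00 × 0.81 = €1,213,056.00.
Per share: €1,213,056.00 / 382,000 shares = €3.18.

€3.18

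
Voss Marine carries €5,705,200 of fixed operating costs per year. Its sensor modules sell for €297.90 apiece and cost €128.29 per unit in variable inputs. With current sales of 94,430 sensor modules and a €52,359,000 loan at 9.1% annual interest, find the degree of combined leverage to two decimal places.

At 94,430 units, contribution = 94,430 × €169.61 = €16,016,272.30.
Subtracting fixed costs: EBIT = €16,016,272.30 − €5,705,200 = €10,311,072.30. Interest = €4,764,669.00.
DOL = €16,016,272.30 ÷ €10,311,072.30 = 1.5533; DFL = €10,311,072.30 ÷ €5,546,403.30 = 1.8591.
DCL = DOL × DFL = 1.5533 × 1.8591 = 2.8877.

2.89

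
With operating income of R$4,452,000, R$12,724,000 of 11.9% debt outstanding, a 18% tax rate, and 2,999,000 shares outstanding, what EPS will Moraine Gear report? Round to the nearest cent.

Interest = R$1,514,156.00, so EBT = R$4,452,000 − R$1,514,156.00 = R$2,937,844.00.
After tax at 18%: net income = R$2,937,844.00 × 0.82 = R$2,409,032.08.
EPS = R$2,409,032.08 ÷ 2,999,000 = R$0.80.

R$0.80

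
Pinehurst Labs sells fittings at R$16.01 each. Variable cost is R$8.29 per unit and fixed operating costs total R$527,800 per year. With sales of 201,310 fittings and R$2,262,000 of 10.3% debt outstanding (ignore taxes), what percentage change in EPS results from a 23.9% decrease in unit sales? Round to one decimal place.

-46.8%

At 201,310 units, contribution = 201,310 × R$7.72 = R$1,554,113.20.
Subtracting fixed costs: EBIT = R$1,554,113.20 − R$527,800 = R$1,026,313.20.
After interest of R$232,986.00, pre-tax earnings = R$793,327.20.
DCL = total CM / (EBIT − I) = R$1,554,113.20 / R$793,327.20 = 1.9590.
%ΔEPS = DCL × %ΔSales = 1.9590 × -23.9% = -46.8%.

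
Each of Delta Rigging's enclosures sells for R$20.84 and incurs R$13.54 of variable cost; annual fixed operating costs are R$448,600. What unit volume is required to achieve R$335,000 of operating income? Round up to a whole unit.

107,343 enclosures

Unit CM = price − variable cost = R$20.84 − R$13.54 = R$7.30.
Required volume = (fixed costs + target profit) ÷ CM = (R$448,600 + R$335,000) ÷ R$7.30 = 107,342.47, so 107,343 enclosures.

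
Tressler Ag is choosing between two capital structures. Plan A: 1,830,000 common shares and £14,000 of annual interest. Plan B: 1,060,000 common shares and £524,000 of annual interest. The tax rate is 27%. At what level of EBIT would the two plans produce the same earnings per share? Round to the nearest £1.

Set EPS_A = EPS_B: (EBIT − £14,000)(1 − 0.27) ÷ 1,830,000 = (EBIT − £524,000)(1 − 0.27) ÷ 1,060,000.
The (1 − t) factor cancels: (EBIT − 14,000) × 1,060,000 = (EBIT − 524,000) × 1,830,000.
Solving, EBIT = (524,000·1,830,000 − 14,000·1,060,000) / (1,830,000 − 1,060,000) = 944,080,000,000 / 770,000 = 1,226,077.92.

£1,226,078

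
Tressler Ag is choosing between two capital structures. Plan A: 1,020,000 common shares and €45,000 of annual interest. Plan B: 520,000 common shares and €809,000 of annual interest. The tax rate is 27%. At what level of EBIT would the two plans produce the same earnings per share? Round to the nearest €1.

€1,603,560

At indifference, (EBIT − 45,000)(1 − t)/1,020,000 = (EBIT − 809,000)(1 − t)/520,000.
Cancelling (1 − t) and cross-multiplying: 520,000·(EBIT − 45,000) = 1,020,000·(EBIT − 809,000).
EBIT × (1,020,000 − 520,000) = 809,000 × 1,020,000 − 45,000 × 520,000 = 801,780,000,000, so EBIT = 801,780,000,000 ÷ 500,000 = 1,603,560.00.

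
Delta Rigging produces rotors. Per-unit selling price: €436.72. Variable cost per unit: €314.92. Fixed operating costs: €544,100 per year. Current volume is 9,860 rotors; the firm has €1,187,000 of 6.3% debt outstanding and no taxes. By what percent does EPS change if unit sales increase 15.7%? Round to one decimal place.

Contribution at this volume is 9,860 × €121.80 = €1,200,948.00.
EBIT = €1,200,948.00 − €544,100 = €656,848.00.
After interest of €74,781.00, pre-tax earnings = €582,067.00.
DCL = total CM / (EBIT − I) = €1,200,948.00 / €582,067.00 = 2.0632.
%ΔEPS = DCL × %ΔSales = 2.0632 × +15.7% = +32.4%.

+32.4%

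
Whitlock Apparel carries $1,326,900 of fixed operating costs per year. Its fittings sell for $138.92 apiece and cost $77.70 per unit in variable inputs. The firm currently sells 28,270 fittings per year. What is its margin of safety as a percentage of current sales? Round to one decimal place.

23.3%

Unit CM = price − variable cost = $138.92 − $77.70 = $61.22. Break-even units = $1,326,900 ÷ $61.22 = 21,674.29; break-even revenue = 21,674.29 × $138.92 = $3,010,992.29.
Actual sales revenue = 28,270 × $138.92 = $3,927,268.40.
Margin of safety = ($3,927,268.40 − $3,010,992.29) ÷ $3,927,268.40 = 23.3%.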